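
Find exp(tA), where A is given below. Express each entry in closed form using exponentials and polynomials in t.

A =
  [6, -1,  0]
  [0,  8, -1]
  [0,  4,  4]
e^{tA} =
  [exp(6*t), -t^2*exp(6*t) - t*exp(6*t), t^2*exp(6*t)/2]
  [0, 2*t*exp(6*t) + exp(6*t), -t*exp(6*t)]
  [0, 4*t*exp(6*t), -2*t*exp(6*t) + exp(6*t)]

Strategy: write A = P · J · P⁻¹ where J is a Jordan canonical form, so e^{tA} = P · e^{tJ} · P⁻¹, and e^{tJ} can be computed block-by-block.

A has Jordan form
J =
  [6, 1, 0]
  [0, 6, 1]
  [0, 0, 6]
(up to reordering of blocks).

Per-block formulas:
  For a 3×3 Jordan block J_3(6): exp(t · J_3(6)) = e^(6t)·(I + t·N + (t^2/2)·N^2), where N is the 3×3 nilpotent shift.

After assembling e^{tJ} and conjugating by P, we get:

e^{tA} =
  [exp(6*t), -t^2*exp(6*t) - t*exp(6*t), t^2*exp(6*t)/2]
  [0, 2*t*exp(6*t) + exp(6*t), -t*exp(6*t)]
  [0, 4*t*exp(6*t), -2*t*exp(6*t) + exp(6*t)]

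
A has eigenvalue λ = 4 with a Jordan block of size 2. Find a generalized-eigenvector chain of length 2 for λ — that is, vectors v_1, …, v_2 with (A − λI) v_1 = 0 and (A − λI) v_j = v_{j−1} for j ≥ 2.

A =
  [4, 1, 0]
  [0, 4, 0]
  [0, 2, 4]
A Jordan chain for λ = 4 of length 2:
v_1 = (1, 0, 2)ᵀ
v_2 = (0, 1, 0)ᵀ

Let N = A − (4)·I. We want v_2 with N^2 v_2 = 0 but N^1 v_2 ≠ 0; then v_{j-1} := N · v_j for j = 2, …, 2.

Pick v_2 = (0, 1, 0)ᵀ.
Then v_1 = N · v_2 = (1, 0, 2)ᵀ.

Sanity check: (A − (4)·I) v_1 = (0, 0, 0)ᵀ = 0. ✓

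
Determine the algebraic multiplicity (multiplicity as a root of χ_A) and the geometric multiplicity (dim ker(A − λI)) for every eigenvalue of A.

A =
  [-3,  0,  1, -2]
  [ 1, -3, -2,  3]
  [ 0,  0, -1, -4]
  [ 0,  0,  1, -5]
λ = -3: alg = 4, geom = 2

Step 1 — factor the characteristic polynomial to read off the algebraic multiplicities:
  χ_A(x) = (x + 3)^4

Step 2 — compute geometric multiplicities via the rank-nullity identity g(λ) = n − rank(A − λI):
  rank(A − (-3)·I) = 2, so dim ker(A − (-3)·I) = n − 2 = 2

Summary:
  λ = -3: algebraic multiplicity = 4, geometric multiplicity = 2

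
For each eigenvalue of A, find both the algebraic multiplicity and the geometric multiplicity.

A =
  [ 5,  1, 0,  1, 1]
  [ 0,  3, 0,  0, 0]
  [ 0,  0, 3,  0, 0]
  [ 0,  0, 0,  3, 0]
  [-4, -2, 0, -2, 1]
λ = 3: alg = 5, geom = 4

Step 1 — factor the characteristic polynomial to read off the algebraic multiplicities:
  χ_A(x) = (x - 3)^5

Step 2 — compute geometric multiplicities via the rank-nullity identity g(λ) = n − rank(A − λI):
  rank(A − (3)·I) = 1, so dim ker(A − (3)·I) = n − 1 = 4

Summary:
  λ = 3: algebraic multiplicity = 5, geometric multiplicity = 4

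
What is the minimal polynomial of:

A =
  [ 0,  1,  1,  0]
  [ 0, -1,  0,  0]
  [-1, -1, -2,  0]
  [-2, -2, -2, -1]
x^2 + 2*x + 1

The characteristic polynomial is χ_A(x) = (x + 1)^4, so the eigenvalues are known. The minimal polynomial is
  m_A(x) = Π_λ (x − λ)^{k_λ}
where k_λ is the size of the *largest* Jordan block for λ (equivalently, the smallest k with (A − λI)^k v = 0 for every generalised eigenvector v of λ).

  λ = -1: largest Jordan block has size 2, contributing (x + 1)^2

So m_A(x) = (x + 1)^2 = x^2 + 2*x + 1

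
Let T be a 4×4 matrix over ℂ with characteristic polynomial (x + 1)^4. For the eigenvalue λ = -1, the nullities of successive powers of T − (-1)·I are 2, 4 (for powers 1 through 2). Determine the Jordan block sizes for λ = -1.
Block sizes for λ = -1: [2, 2]

From the dimensions of kernels of powers, the number of Jordan blocks of size at least j is d_j − d_{j−1} where d_j = dim ker(N^j) (with d_0 = 0). Computing the differences gives [2, 2].
The number of blocks of size exactly k is (#blocks of size ≥ k) − (#blocks of size ≥ k + 1), so the partition is: 2 block(s) of size 2.
In nonincreasing order the block sizes are [2, 2].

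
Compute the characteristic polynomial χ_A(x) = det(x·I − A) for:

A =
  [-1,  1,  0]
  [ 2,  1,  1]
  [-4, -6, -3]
x^3 + 3*x^2 + 3*x + 1

Expanding det(x·I − A) (e.g. by cofactor expansion or by noting that A is similar to its Jordan form J, which has the same characteristic polynomial as A) gives
  χ_A(x) = x^3 + 3*x^2 + 3*x + 1
which factors as (x + 1)^3. The eigenvalues (with algebraic multiplicities) are λ = -1 with multiplicity 3.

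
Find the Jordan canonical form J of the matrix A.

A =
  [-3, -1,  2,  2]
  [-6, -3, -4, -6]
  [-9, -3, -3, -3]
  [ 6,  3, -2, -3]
J_2(-3) ⊕ J_2(-3)

The characteristic polynomial is
  det(x·I − A) = x^4 + 12*x^3 + 54*x^2 + 108*x + 81 = (x + 3)^4

Eigenvalues and multiplicities (the geometric multiplicity of λ is n − rank(A − λI), which equals the number of Jordan blocks for λ):
  λ = -3: algebraic multiplicity = 4, geometric multiplicity = 2

Determining the block sizes for each eigenvalue:
  λ = -3: with am = 4 and gm = 2, the partition is not yet determined (e.g. several partitions of 4 into 2 parts exist). Let N = A − (-3)·I. Computing rank(N^1) = 2, rank(N^2) = 0; the number of blocks of size ≥ j is rank(N^{j−1}) − rank(N^j), giving [2, 2]. So we have 2 block(s) of size 2 → block sizes [2, 2]

Assembling the blocks gives a Jordan form
J =
  [-3,  1,  0,  0]
  [ 0, -3,  0,  0]
  [ 0,  0, -3,  1]
  [ 0,  0,  0, -3]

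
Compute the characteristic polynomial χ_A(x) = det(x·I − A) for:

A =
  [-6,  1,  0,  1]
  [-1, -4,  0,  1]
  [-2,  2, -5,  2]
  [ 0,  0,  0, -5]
x^4 + 20*x^3 + 150*x^2 + 500*x + 625

Expanding det(x·I − A) (e.g. by cofactor expansion or by noting that A is similar to its Jordan form J, which has the same characteristic polynomial as A) gives
  χ_A(x) = x^4 + 20*x^3 + 150*x^2 + 500*x + 625
which factors as (x + 5)^4. The eigenvalues (with algebraic multiplicities) are λ = -5 with multiplicity 4.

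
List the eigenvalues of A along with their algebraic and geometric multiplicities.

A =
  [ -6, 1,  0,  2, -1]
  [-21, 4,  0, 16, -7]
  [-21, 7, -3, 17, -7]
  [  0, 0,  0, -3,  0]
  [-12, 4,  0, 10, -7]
λ = -3: alg = 5, geom = 3

Step 1 — factor the characteristic polynomial to read off the algebraic multiplicities:
  χ_A(x) = (x + 3)^5

Step 2 — compute geometric multiplicities via the rank-nullity identity g(λ) = n − rank(A − λI):
  rank(A − (-3)·I) = 2, so dim ker(A − (-3)·I) = n − 2 = 3

Summary:
  λ = -3: algebraic multiplicity = 5, geometric multiplicity = 3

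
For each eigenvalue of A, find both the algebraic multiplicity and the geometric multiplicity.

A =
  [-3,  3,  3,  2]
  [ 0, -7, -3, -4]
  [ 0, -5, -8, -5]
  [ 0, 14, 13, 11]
λ = -3: alg = 3, geom = 1; λ = 2: alg = 1, geom = 1

Step 1 — factor the characteristic polynomial to read off the algebraic multiplicities:
  χ_A(x) = (x - 2)*(x + 3)^3

Step 2 — compute geometric multiplicities via the rank-nullity identity g(λ) = n − rank(A − λI):
  rank(A − (-3)·I) = 3, so dim ker(A − (-3)·I) = n − 3 = 1
  rank(A − (2)·I) = 3, so dim ker(A − (2)·I) = n − 3 = 1

Summary:
  λ = -3: algebraic multiplicity = 3, geometric multiplicity = 1
  λ = 2: algebraic multiplicity = 1, geometric multiplicity = 1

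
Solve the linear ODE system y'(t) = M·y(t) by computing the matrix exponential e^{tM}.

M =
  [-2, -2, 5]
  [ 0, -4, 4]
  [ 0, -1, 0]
e^{tM} =
  [exp(-2*t), -t^2*exp(-2*t)/2 - 2*t*exp(-2*t), t^2*exp(-2*t) + 5*t*exp(-2*t)]
  [0, -2*t*exp(-2*t) + exp(-2*t), 4*t*exp(-2*t)]
  [0, -t*exp(-2*t), 2*t*exp(-2*t) + exp(-2*t)]

Strategy: write M = P · J · P⁻¹ where J is a Jordan canonical form, so e^{tM} = P · e^{tJ} · P⁻¹, and e^{tJ} can be computed block-by-block.

M has Jordan form
J =
  [-2,  1,  0]
  [ 0, -2,  1]
  [ 0,  0, -2]
(up to reordering of blocks).

Per-block formulas:
  For a 3×3 Jordan block J_3(-2): exp(t · J_3(-2)) = e^(-2t)·(I + t·N + (t^2/2)·N^2), where N is the 3×3 nilpotent shift.

After assembling e^{tJ} and conjugating by P, we get:

e^{tM} =
  [exp(-2*t), -t^2*exp(-2*t)/2 - 2*t*exp(-2*t), t^2*exp(-2*t) + 5*t*exp(-2*t)]
  [0, -2*t*exp(-2*t) + exp(-2*t), 4*t*exp(-2*t)]
  [0, -t*exp(-2*t), 2*t*exp(-2*t) + exp(-2*t)]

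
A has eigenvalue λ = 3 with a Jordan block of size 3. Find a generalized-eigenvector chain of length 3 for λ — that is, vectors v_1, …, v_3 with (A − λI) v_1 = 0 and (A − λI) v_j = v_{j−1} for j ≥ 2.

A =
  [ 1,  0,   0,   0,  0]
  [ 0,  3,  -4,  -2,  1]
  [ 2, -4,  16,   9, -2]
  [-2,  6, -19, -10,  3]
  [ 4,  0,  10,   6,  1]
A Jordan chain for λ = 3 of length 3:
v_1 = (0, 0, -4, 4, -8)ᵀ
v_2 = (0, -4, 9, -13, 10)ᵀ
v_3 = (0, 1, 1, 0, 0)ᵀ

Let N = A − (3)·I. We want v_3 with N^3 v_3 = 0 but N^2 v_3 ≠ 0; then v_{j-1} := N · v_j for j = 3, …, 2.

Pick v_3 = (0, 1, 1, 0, 0)ᵀ.
Then v_2 = N · v_3 = (0, -4, 9, -13, 10)ᵀ.
Then v_1 = N · v_2 = (0, 0, -4, 4, -8)ᵀ.

Sanity check: (A − (3)·I) v_1 = (0, 0, 0, 0, 0)ᵀ = 0. ✓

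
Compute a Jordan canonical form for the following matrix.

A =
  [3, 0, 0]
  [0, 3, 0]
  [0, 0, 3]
J_1(3) ⊕ J_1(3) ⊕ J_1(3)

The characteristic polynomial is
  det(x·I − A) = x^3 - 9*x^2 + 27*x - 27 = (x - 3)^3

Eigenvalues and multiplicities (the geometric multiplicity of λ is n − rank(A − λI), which equals the number of Jordan blocks for λ):
  λ = 3: algebraic multiplicity = 3, geometric multiplicity = 3

Determining the block sizes for each eigenvalue:
  λ = 3: gm = am = 3, so every block has size 1 → block sizes [1, 1, 1]

Assembling the blocks gives a Jordan form
J =
  [3, 0, 0]
  [0, 3, 0]
  [0, 0, 3]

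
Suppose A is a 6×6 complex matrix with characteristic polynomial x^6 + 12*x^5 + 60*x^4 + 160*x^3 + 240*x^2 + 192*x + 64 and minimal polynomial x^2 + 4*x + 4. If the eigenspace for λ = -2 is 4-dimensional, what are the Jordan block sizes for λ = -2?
Block sizes for λ = -2: [2, 2, 1, 1]

Step 1 — from the characteristic polynomial, algebraic multiplicity of λ = -2 is 6. From dim ker(A − (-2)·I) = 4, there are exactly 4 Jordan blocks for λ = -2.
Step 2 — from the minimal polynomial, the factor (x + 2)^2 tells us the largest block for λ = -2 has size 2.
Step 3 — with total size 6, 4 blocks, and largest block 2, the block sizes (in nonincreasing order) are [2, 2, 1, 1].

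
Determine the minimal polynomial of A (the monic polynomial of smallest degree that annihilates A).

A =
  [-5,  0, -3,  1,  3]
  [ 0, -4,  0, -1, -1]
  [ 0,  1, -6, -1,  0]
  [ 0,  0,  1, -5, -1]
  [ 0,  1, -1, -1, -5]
x^3 + 15*x^2 + 75*x + 125

The characteristic polynomial is χ_A(x) = (x + 5)^5, so the eigenvalues are known. The minimal polynomial is
  m_A(x) = Π_λ (x − λ)^{k_λ}
where k_λ is the size of the *largest* Jordan block for λ (equivalently, the smallest k with (A − λI)^k v = 0 for every generalised eigenvector v of λ).

  λ = -5: largest Jordan block has size 3, contributing (x + 5)^3

So m_A(x) = (x + 5)^3 = x^3 + 15*x^2 + 75*x + 125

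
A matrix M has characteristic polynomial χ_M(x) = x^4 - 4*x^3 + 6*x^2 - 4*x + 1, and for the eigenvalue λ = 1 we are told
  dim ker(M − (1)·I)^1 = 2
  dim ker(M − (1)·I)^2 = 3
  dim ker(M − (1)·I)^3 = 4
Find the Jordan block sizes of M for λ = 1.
Block sizes for λ = 1: [3, 1]

From the dimensions of kernels of powers, the number of Jordan blocks of size at least j is d_j − d_{j−1} where d_j = dim ker(N^j) (with d_0 = 0). Computing the differences gives [2, 1, 1].
The number of blocks of size exactly k is (#blocks of size ≥ k) − (#blocks of size ≥ k + 1), so the partition is: 1 block(s) of size 1, 1 block(s) of size 3.
In nonincreasing order the block sizes are [3, 1].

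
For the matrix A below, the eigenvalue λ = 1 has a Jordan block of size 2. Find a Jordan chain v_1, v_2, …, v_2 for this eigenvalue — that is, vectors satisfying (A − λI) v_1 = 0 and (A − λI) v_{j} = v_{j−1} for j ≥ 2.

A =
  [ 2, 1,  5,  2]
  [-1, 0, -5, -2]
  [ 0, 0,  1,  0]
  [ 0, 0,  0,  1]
A Jordan chain for λ = 1 of length 2:
v_1 = (1, -1, 0, 0)ᵀ
v_2 = (1, 0, 0, 0)ᵀ

Let N = A − (1)·I. We want v_2 with N^2 v_2 = 0 but N^1 v_2 ≠ 0; then v_{j-1} := N · v_j for j = 2, …, 2.

Pick v_2 = (1, 0, 0, 0)ᵀ.
Then v_1 = N · v_2 = (1, -1, 0, 0)ᵀ.

Sanity check: (A − (1)·I) v_1 = (0, 0, 0, 0)ᵀ = 0. ✓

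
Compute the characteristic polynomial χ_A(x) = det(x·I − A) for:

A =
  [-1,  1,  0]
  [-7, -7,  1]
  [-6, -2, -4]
x^3 + 12*x^2 + 48*x + 64

Expanding det(x·I − A) (e.g. by cofactor expansion or by noting that A is similar to its Jordan form J, which has the same characteristic polynomial as A) gives
  χ_A(x) = x^3 + 12*x^2 + 48*x + 64
which factors as (x + 4)^3. The eigenvalues (with algebraic multiplicities) are λ = -4 with multiplicity 3.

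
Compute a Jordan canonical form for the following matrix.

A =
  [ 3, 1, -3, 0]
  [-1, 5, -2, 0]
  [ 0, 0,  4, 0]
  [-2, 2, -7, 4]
J_3(4) ⊕ J_1(4)

The characteristic polynomial is
  det(x·I − A) = x^4 - 16*x^3 + 96*x^2 - 256*x + 256 = (x - 4)^4

Eigenvalues and multiplicities (the geometric multiplicity of λ is n − rank(A − λI), which equals the number of Jordan blocks for λ):
  λ = 4: algebraic multiplicity = 4, geometric multiplicity = 2

Determining the block sizes for each eigenvalue:
  λ = 4: with am = 4 and gm = 2, the partition is not yet determined (e.g. several partitions of 4 into 2 parts exist). Let N = A − (4)·I. Computing rank(N^1) = 2, rank(N^2) = 1, rank(N^3) = 0; the number of blocks of size ≥ j is rank(N^{j−1}) − rank(N^j), giving [2, 1, 1]. So we have 1 block(s) of size 3, 1 block(s) of size 1 → block sizes [3, 1]

Assembling the blocks gives a Jordan form
J =
  [4, 1, 0, 0]
  [0, 4, 1, 0]
  [0, 0, 4, 0]
  [0, 0, 0, 4]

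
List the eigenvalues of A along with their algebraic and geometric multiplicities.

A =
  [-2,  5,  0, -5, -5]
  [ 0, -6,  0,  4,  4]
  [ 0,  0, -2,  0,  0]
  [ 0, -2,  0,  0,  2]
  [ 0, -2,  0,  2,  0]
λ = -2: alg = 5, geom = 4

Step 1 — factor the characteristic polynomial to read off the algebraic multiplicities:
  χ_A(x) = (x + 2)^5

Step 2 — compute geometric multiplicities via the rank-nullity identity g(λ) = n − rank(A − λI):
  rank(A − (-2)·I) = 1, so dim ker(A − (-2)·I) = n − 1 = 4

Summary:
  λ = -2: algebraic multiplicity = 5, geometric multiplicity = 4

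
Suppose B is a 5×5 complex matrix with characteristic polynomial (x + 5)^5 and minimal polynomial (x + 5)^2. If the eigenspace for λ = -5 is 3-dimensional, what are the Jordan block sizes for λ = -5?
Block sizes for λ = -5: [2, 2, 1]

Step 1 — from the characteristic polynomial, algebraic multiplicity of λ = -5 is 5. From dim ker(B − (-5)·I) = 3, there are exactly 3 Jordan blocks for λ = -5.
Step 2 — from the minimal polynomial, the factor (x + 5)^2 tells us the largest block for λ = -5 has size 2.
Step 3 — with total size 5, 3 blocks, and largest block 2, the block sizes (in nonincreasing order) are [2, 2, 1].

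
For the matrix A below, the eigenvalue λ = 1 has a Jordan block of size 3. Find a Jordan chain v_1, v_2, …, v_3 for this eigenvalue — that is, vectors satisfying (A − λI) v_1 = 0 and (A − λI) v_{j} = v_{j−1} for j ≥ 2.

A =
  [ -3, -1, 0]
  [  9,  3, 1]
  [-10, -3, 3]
A Jordan chain for λ = 1 of length 3:
v_1 = (7, -28, -7)ᵀ
v_2 = (-4, 9, -10)ᵀ
v_3 = (1, 0, 0)ᵀ

Let N = A − (1)·I. We want v_3 with N^3 v_3 = 0 but N^2 v_3 ≠ 0; then v_{j-1} := N · v_j for j = 3, …, 2.

Pick v_3 = (1, 0, 0)ᵀ.
Then v_2 = N · v_3 = (-4, 9, -10)ᵀ.
Then v_1 = N · v_2 = (7, -28, -7)ᵀ.

Sanity check: (A − (1)·I) v_1 = (0, 0, 0)ᵀ = 0. ✓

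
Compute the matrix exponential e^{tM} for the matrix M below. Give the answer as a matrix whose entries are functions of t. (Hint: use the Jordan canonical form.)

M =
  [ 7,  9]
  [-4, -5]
e^{tM} =
  [6*t*exp(t) + exp(t), 9*t*exp(t)]
  [-4*t*exp(t), -6*t*exp(t) + exp(t)]

Strategy: write M = P · J · P⁻¹ where J is a Jordan canonical form, so e^{tM} = P · e^{tJ} · P⁻¹, and e^{tJ} can be computed block-by-block.

M has Jordan form
J =
  [1, 1]
  [0, 1]
(up to reordering of blocks).

Per-block formulas:
  For a 2×2 Jordan block J_2(1): exp(t · J_2(1)) = e^(1t)·(I + t·N), where N is the 2×2 nilpotent shift.

After assembling e^{tJ} and conjugating by P, we get:

e^{tM} =
  [6*t*exp(t) + exp(t), 9*t*exp(t)]
  [-4*t*exp(t), -6*t*exp(t) + exp(t)]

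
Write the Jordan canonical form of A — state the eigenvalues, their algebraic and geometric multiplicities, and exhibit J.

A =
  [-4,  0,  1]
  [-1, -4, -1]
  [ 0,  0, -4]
J_3(-4)

The characteristic polynomial is
  det(x·I − A) = x^3 + 12*x^2 + 48*x + 64 = (x + 4)^3

Eigenvalues and multiplicities (the geometric multiplicity of λ is n − rank(A − λI), which equals the number of Jordan blocks for λ):
  λ = -4: algebraic multiplicity = 3, geometric multiplicity = 1

Determining the block sizes for each eigenvalue:
  λ = -4: one block (gm = 1), so the single block has size am = 3 → block sizes [3]

Assembling the blocks gives a Jordan form
J =
  [-4,  1,  0]
  [ 0, -4,  1]
  [ 0,  0, -4]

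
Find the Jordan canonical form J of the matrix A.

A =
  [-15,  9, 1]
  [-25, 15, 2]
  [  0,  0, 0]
J_3(0)

The characteristic polynomial is
  det(x·I − A) = x^3

Eigenvalues and multiplicities (the geometric multiplicity of λ is n − rank(A − λI), which equals the number of Jordan blocks for λ):
  λ = 0: algebraic multiplicity = 3, geometric multiplicity = 1

Determining the block sizes for each eigenvalue:
  λ = 0: one block (gm = 1), so the single block has size am = 3 → block sizes [3]

Assembling the blocks gives a Jordan form
J =
  [0, 1, 0]
  [0, 0, 1]
  [0, 0, 0]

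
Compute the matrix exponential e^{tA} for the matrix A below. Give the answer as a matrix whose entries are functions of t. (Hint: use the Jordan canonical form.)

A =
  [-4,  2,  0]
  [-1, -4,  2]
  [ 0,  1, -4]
e^{tA} =
  [-t^2*exp(-4*t) + exp(-4*t), 2*t*exp(-4*t), 2*t^2*exp(-4*t)]
  [-t*exp(-4*t), exp(-4*t), 2*t*exp(-4*t)]
  [-t^2*exp(-4*t)/2, t*exp(-4*t), t^2*exp(-4*t) + exp(-4*t)]

Strategy: write A = P · J · P⁻¹ where J is a Jordan canonical form, so e^{tA} = P · e^{tJ} · P⁻¹, and e^{tJ} can be computed block-by-block.

A has Jordan form
J =
  [-4,  1,  0]
  [ 0, -4,  1]
  [ 0,  0, -4]
(up to reordering of blocks).

Per-block formulas:
  For a 3×3 Jordan block J_3(-4): exp(t · J_3(-4)) = e^(-4t)·(I + t·N + (t^2/2)·N^2), where N is the 3×3 nilpotent shift.

After assembling e^{tJ} and conjugating by P, we get:

e^{tA} =
  [-t^2*exp(-4*t) + exp(-4*t), 2*t*exp(-4*t), 2*t^2*exp(-4*t)]
  [-t*exp(-4*t), exp(-4*t), 2*t*exp(-4*t)]
  [-t^2*exp(-4*t)/2, t*exp(-4*t), t^2*exp(-4*t) + exp(-4*t)]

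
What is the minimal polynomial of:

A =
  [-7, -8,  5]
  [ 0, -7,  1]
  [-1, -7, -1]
x^3 + 15*x^2 + 75*x + 125

The characteristic polynomial is χ_A(x) = (x + 5)^3, so the eigenvalues are known. The minimal polynomial is
  m_A(x) = Π_λ (x − λ)^{k_λ}
where k_λ is the size of the *largest* Jordan block for λ (equivalently, the smallest k with (A − λI)^k v = 0 for every generalised eigenvector v of λ).

  λ = -5: largest Jordan block has size 3, contributing (x + 5)^3

So m_A(x) = (x + 5)^3 = x^3 + 15*x^2 + 75*x + 125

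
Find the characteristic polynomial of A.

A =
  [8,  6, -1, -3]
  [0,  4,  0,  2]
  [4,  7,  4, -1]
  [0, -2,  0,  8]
x^4 - 24*x^3 + 216*x^2 - 864*x + 1296

Expanding det(x·I − A) (e.g. by cofactor expansion or by noting that A is similar to its Jordan form J, which has the same characteristic polynomial as A) gives
  χ_A(x) = x^4 - 24*x^3 + 216*x^2 - 864*x + 1296
which factors as (x - 6)^4. The eigenvalues (with algebraic multiplicities) are λ = 6 with multiplicity 4.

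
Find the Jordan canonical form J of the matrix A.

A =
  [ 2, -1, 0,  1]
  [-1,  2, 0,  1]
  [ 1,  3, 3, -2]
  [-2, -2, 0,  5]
J_2(3) ⊕ J_2(3)

The characteristic polynomial is
  det(x·I − A) = x^4 - 12*x^3 + 54*x^2 - 108*x + 81 = (x - 3)^4

Eigenvalues and multiplicities (the geometric multiplicity of λ is n − rank(A − λI), which equals the number of Jordan blocks for λ):
  λ = 3: algebraic multiplicity = 4, geometric multiplicity = 2

Determining the block sizes for each eigenvalue:
  λ = 3: with am = 4 and gm = 2, the partition is not yet determined (e.g. several partitions of 4 into 2 parts exist). Let N = A − (3)·I. Computing rank(N^1) = 2, rank(N^2) = 0; the number of blocks of size ≥ j is rank(N^{j−1}) − rank(N^j), giving [2, 2]. So we have 2 block(s) of size 2 → block sizes [2, 2]

Assembling the blocks gives a Jordan form
J =
  [3, 1, 0, 0]
  [0, 3, 0, 0]
  [0, 0, 3, 1]
  [0, 0, 0, 3]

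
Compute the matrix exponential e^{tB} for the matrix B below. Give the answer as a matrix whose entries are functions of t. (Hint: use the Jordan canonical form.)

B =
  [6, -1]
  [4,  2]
e^{tB} =
  [2*t*exp(4*t) + exp(4*t), -t*exp(4*t)]
  [4*t*exp(4*t), -2*t*exp(4*t) + exp(4*t)]

Strategy: write B = P · J · P⁻¹ where J is a Jordan canonical form, so e^{tB} = P · e^{tJ} · P⁻¹, and e^{tJ} can be computed block-by-block.

B has Jordan form
J =
  [4, 1]
  [0, 4]
(up to reordering of blocks).

Per-block formulas:
  For a 2×2 Jordan block J_2(4): exp(t · J_2(4)) = e^(4t)·(I + t·N), where N is the 2×2 nilpotent shift.

After assembling e^{tJ} and conjugating by P, we get:

e^{tB} =
  [2*t*exp(4*t) + exp(4*t), -t*exp(4*t)]
  [4*t*exp(4*t), -2*t*exp(4*t) + exp(4*t)]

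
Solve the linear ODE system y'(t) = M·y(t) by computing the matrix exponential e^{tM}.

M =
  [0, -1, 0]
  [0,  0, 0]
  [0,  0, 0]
e^{tM} =
  [1, -t, 0]
  [0, 1, 0]
  [0, 0, 1]

Strategy: write M = P · J · P⁻¹ where J is a Jordan canonical form, so e^{tM} = P · e^{tJ} · P⁻¹, and e^{tJ} can be computed block-by-block.

M has Jordan form
J =
  [0, 1, 0]
  [0, 0, 0]
  [0, 0, 0]
(up to reordering of blocks).

Per-block formulas:
  For a 1×1 block at λ = 0: exp(t · [0]) = [e^(0t)].
  For a 2×2 Jordan block J_2(0): exp(t · J_2(0)) = e^(0t)·(I + t·N), where N is the 2×2 nilpotent shift.

After assembling e^{tJ} and conjugating by P, we get:

e^{tM} =
  [1, -t, 0]
  [0, 1, 0]
  [0, 0, 1]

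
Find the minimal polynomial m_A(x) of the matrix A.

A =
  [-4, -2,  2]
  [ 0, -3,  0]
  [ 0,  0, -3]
x^2 + 7*x + 12

The characteristic polynomial is χ_A(x) = (x + 3)^2*(x + 4), so the eigenvalues are known. The minimal polynomial is
  m_A(x) = Π_λ (x − λ)^{k_λ}
where k_λ is the size of the *largest* Jordan block for λ (equivalently, the smallest k with (A − λI)^k v = 0 for every generalised eigenvector v of λ).

  λ = -4: largest Jordan block has size 1, contributing (x + 4)
  λ = -3: largest Jordan block has size 1, contributing (x + 3)

So m_A(x) = (x + 3)*(x + 4) = x^2 + 7*x + 12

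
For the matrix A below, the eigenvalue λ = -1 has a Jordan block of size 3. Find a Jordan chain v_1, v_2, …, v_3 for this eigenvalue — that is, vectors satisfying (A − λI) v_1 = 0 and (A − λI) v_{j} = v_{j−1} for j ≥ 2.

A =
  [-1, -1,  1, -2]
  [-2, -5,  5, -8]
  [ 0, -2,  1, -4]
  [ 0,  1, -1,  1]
A Jordan chain for λ = -1 of length 3:
v_1 = (2, 8, 4, -2)ᵀ
v_2 = (0, -2, 0, 0)ᵀ
v_3 = (1, 0, 0, 0)ᵀ

Let N = A − (-1)·I. We want v_3 with N^3 v_3 = 0 but N^2 v_3 ≠ 0; then v_{j-1} := N · v_j for j = 3, …, 2.

Pick v_3 = (1, 0, 0, 0)ᵀ.
Then v_2 = N · v_3 = (0, -2, 0, 0)ᵀ.
Then v_1 = N · v_2 = (2, 8, 4, -2)ᵀ.

Sanity check: (A − (-1)·I) v_1 = (0, 0, 0, 0)ᵀ = 0. ✓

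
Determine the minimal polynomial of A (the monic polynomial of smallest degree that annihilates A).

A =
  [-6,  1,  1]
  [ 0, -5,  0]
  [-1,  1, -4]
x^2 + 10*x + 25

The characteristic polynomial is χ_A(x) = (x + 5)^3, so the eigenvalues are known. The minimal polynomial is
  m_A(x) = Π_λ (x − λ)^{k_λ}
where k_λ is the size of the *largest* Jordan block for λ (equivalently, the smallest k with (A − λI)^k v = 0 for every generalised eigenvector v of λ).

  λ = -5: largest Jordan block has size 2, contributing (x + 5)^2

So m_A(x) = (x + 5)^2 = x^2 + 10*x + 25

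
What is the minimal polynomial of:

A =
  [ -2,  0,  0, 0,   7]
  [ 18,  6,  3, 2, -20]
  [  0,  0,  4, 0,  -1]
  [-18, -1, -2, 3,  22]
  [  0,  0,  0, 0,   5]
x^5 - 16*x^4 + 85*x^3 - 118*x^2 - 320*x + 800

The characteristic polynomial is χ_A(x) = (x - 5)^2*(x - 4)^2*(x + 2), so the eigenvalues are known. The minimal polynomial is
  m_A(x) = Π_λ (x − λ)^{k_λ}
where k_λ is the size of the *largest* Jordan block for λ (equivalently, the smallest k with (A − λI)^k v = 0 for every generalised eigenvector v of λ).

  λ = -2: largest Jordan block has size 1, contributing (x + 2)
  λ = 4: largest Jordan block has size 2, contributing (x − 4)^2
  λ = 5: largest Jordan block has size 2, contributing (x − 5)^2

So m_A(x) = (x - 5)^2*(x - 4)^2*(x + 2) = x^5 - 16*x^4 + 85*x^3 - 118*x^2 - 320*x + 800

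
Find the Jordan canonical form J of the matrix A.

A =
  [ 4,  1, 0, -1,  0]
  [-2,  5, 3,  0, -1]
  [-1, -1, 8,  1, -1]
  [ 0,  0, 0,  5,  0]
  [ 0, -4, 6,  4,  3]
J_3(5) ⊕ J_1(5) ⊕ J_1(5)

The characteristic polynomial is
  det(x·I − A) = x^5 - 25*x^4 + 250*x^3 - 1250*x^2 + 3125*x - 3125 = (x - 5)^5

Eigenvalues and multiplicities (the geometric multiplicity of λ is n − rank(A − λI), which equals the number of Jordan blocks for λ):
  λ = 5: algebraic multiplicity = 5, geometric multiplicity = 3

Determining the block sizes for each eigenvalue:
  λ = 5: with am = 5 and gm = 3, the partition is not yet determined (e.g. several partitions of 5 into 3 parts exist). Let N = A − (5)·I. Computing rank(N^1) = 2, rank(N^2) = 1, rank(N^3) = 0; the number of blocks of size ≥ j is rank(N^{j−1}) − rank(N^j), giving [3, 1, 1]. So we have 1 block(s) of size 3, 2 block(s) of size 1 → block sizes [3, 1, 1]

Assembling the blocks gives a Jordan form
J =
  [5, 1, 0, 0, 0]
  [0, 5, 1, 0, 0]
  [0, 0, 5, 0, 0]
  [0, 0, 0, 5, 0]
  [0, 0, 0, 0, 5]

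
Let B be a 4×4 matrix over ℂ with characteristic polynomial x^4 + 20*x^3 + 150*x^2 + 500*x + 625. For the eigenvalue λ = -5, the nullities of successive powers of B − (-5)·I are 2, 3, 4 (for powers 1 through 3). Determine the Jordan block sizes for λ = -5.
Block sizes for λ = -5: [3, 1]

From the dimensions of kernels of powers, the number of Jordan blocks of size at least j is d_j − d_{j−1} where d_j = dim ker(N^j) (with d_0 = 0). Computing the differences gives [2, 1, 1].
The number of blocks of size exactly k is (#blocks of size ≥ k) − (#blocks of size ≥ k + 1), so the partition is: 1 block(s) of size 1, 1 block(s) of size 3.
In nonincreasing order the block sizes are [3, 1].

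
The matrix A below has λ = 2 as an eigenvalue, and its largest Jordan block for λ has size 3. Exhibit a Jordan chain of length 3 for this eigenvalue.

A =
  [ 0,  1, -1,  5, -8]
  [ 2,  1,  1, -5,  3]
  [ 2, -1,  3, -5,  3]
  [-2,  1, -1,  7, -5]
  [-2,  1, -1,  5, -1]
A Jordan chain for λ = 2 of length 3:
v_1 = (10, 0, 0, 4, 0)ᵀ
v_2 = (-2, 2, 2, -2, -2)ᵀ
v_3 = (1, 0, 0, 0, 0)ᵀ

Let N = A − (2)·I. We want v_3 with N^3 v_3 = 0 but N^2 v_3 ≠ 0; then v_{j-1} := N · v_j for j = 3, …, 2.

Pick v_3 = (1, 0, 0, 0, 0)ᵀ.
Then v_2 = N · v_3 = (-2, 2, 2, -2, -2)ᵀ.
Then v_1 = N · v_2 = (10, 0, 0, 4, 0)ᵀ.

Sanity check: (A − (2)·I) v_1 = (0, 0, 0, 0, 0)ᵀ = 0. ✓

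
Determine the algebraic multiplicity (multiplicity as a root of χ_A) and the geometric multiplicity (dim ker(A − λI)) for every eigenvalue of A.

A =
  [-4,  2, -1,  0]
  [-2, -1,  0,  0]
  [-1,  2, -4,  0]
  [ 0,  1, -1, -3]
λ = -3: alg = 4, geom = 2

Step 1 — factor the characteristic polynomial to read off the algebraic multiplicities:
  χ_A(x) = (x + 3)^4

Step 2 — compute geometric multiplicities via the rank-nullity identity g(λ) = n − rank(A − λI):
  rank(A − (-3)·I) = 2, so dim ker(A − (-3)·I) = n − 2 = 2

Summary:
  λ = -3: algebraic multiplicity = 4, geometric multiplicity = 2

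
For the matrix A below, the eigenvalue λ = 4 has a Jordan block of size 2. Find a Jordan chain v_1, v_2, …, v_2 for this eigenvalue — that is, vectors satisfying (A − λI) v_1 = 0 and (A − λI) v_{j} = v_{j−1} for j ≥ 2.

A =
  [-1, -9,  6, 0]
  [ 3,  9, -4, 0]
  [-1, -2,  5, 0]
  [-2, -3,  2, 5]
A Jordan chain for λ = 4 of length 2:
v_1 = (-3, 1, -1, -1)ᵀ
v_2 = (0, 1, 1, 0)ᵀ

Let N = A − (4)·I. We want v_2 with N^2 v_2 = 0 but N^1 v_2 ≠ 0; then v_{j-1} := N · v_j for j = 2, …, 2.

Pick v_2 = (0, 1, 1, 0)ᵀ.
Then v_1 = N · v_2 = (-3, 1, -1, -1)ᵀ.

Sanity check: (A − (4)·I) v_1 = (0, 0, 0, 0)ᵀ = 0. ✓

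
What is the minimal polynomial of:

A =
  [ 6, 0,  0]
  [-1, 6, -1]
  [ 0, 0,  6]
x^2 - 12*x + 36

The characteristic polynomial is χ_A(x) = (x - 6)^3, so the eigenvalues are known. The minimal polynomial is
  m_A(x) = Π_λ (x − λ)^{k_λ}
where k_λ is the size of the *largest* Jordan block for λ (equivalently, the smallest k with (A − λI)^k v = 0 for every generalised eigenvector v of λ).

  λ = 6: largest Jordan block has size 2, contributing (x − 6)^2

So m_A(x) = (x - 6)^2 = x^2 - 12*x + 36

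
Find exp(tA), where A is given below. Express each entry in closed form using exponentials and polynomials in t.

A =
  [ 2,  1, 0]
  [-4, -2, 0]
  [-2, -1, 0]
e^{tA} =
  [2*t + 1, t, 0]
  [-4*t, 1 - 2*t, 0]
  [-2*t, -t, 1]

Strategy: write A = P · J · P⁻¹ where J is a Jordan canonical form, so e^{tA} = P · e^{tJ} · P⁻¹, and e^{tJ} can be computed block-by-block.

A has Jordan form
J =
  [0, 1, 0]
  [0, 0, 0]
  [0, 0, 0]
(up to reordering of blocks).

Per-block formulas:
  For a 2×2 Jordan block J_2(0): exp(t · J_2(0)) = e^(0t)·(I + t·N), where N is the 2×2 nilpotent shift.
  For a 1×1 block at λ = 0: exp(t · [0]) = [e^(0t)].

After assembling e^{tJ} and conjugating by P, we get:

e^{tA} =
  [2*t + 1, t, 0]
  [-4*t, 1 - 2*t, 0]
  [-2*t, -t, 1]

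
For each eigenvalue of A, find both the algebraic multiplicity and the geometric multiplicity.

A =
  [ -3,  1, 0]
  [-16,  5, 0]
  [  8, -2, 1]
λ = 1: alg = 3, geom = 2

Step 1 — factor the characteristic polynomial to read off the algebraic multiplicities:
  χ_A(x) = (x - 1)^3

Step 2 — compute geometric multiplicities via the rank-nullity identity g(λ) = n − rank(A − λI):
  rank(A − (1)·I) = 1, so dim ker(A − (1)·I) = n − 1 = 2

Summary:
  λ = 1: algebraic multiplicity = 3, geometric multiplicity = 2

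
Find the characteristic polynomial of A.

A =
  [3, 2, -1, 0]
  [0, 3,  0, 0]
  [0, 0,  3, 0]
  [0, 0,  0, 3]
x^4 - 12*x^3 + 54*x^2 - 108*x + 81

Expanding det(x·I − A) (e.g. by cofactor expansion or by noting that A is similar to its Jordan form J, which has the same characteristic polynomial as A) gives
  χ_A(x) = x^4 - 12*x^3 + 54*x^2 - 108*x + 81
which factors as (x - 3)^4. The eigenvalues (with algebraic multiplicities) are λ = 3 with multiplicity 4.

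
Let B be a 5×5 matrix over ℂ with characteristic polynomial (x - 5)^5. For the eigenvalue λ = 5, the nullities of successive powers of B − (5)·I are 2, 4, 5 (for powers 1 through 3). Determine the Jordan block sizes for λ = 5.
Block sizes for λ = 5: [3, 2]

From the dimensions of kernels of powers, the number of Jordan blocks of size at least j is d_j − d_{j−1} where d_j = dim ker(N^j) (with d_0 = 0). Computing the differences gives [2, 2, 1].
The number of blocks of size exactly k is (#blocks of size ≥ k) − (#blocks of size ≥ k + 1), so the partition is: 1 block(s) of size 2, 1 block(s) of size 3.
In nonincreasing order the block sizes are [3, 2].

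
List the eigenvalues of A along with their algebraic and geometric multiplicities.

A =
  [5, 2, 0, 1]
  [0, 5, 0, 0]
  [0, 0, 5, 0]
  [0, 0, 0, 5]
λ = 5: alg = 4, geom = 3

Step 1 — factor the characteristic polynomial to read off the algebraic multiplicities:
  χ_A(x) = (x - 5)^4

Step 2 — compute geometric multiplicities via the rank-nullity identity g(λ) = n − rank(A − λI):
  rank(A − (5)·I) = 1, so dim ker(A − (5)·I) = n − 1 = 3

Summary:
  λ = 5: algebraic multiplicity = 4, geometric multiplicity = 3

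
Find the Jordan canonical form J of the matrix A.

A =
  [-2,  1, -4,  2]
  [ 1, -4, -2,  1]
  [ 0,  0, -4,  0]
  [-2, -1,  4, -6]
J_3(-4) ⊕ J_1(-4)

The characteristic polynomial is
  det(x·I − A) = x^4 + 16*x^3 + 96*x^2 + 256*x + 256 = (x + 4)^4

Eigenvalues and multiplicities (the geometric multiplicity of λ is n − rank(A − λI), which equals the number of Jordan blocks for λ):
  λ = -4: algebraic multiplicity = 4, geometric multiplicity = 2

Determining the block sizes for each eigenvalue:
  λ = -4: with am = 4 and gm = 2, the partition is not yet determined (e.g. several partitions of 4 into 2 parts exist). Let N = A − (-4)·I. Computing rank(N^1) = 2, rank(N^2) = 1, rank(N^3) = 0; the number of blocks of size ≥ j is rank(N^{j−1}) − rank(N^j), giving [2, 1, 1]. So we have 1 block(s) of size 3, 1 block(s) of size 1 → block sizes [3, 1]

Assembling the blocks gives a Jordan form
J =
  [-4,  1,  0,  0]
  [ 0, -4,  1,  0]
  [ 0,  0, -4,  0]
  [ 0,  0,  0, -4]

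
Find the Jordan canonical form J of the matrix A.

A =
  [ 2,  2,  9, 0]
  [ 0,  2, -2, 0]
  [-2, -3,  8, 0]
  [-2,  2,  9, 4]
J_3(4) ⊕ J_1(4)

The characteristic polynomial is
  det(x·I − A) = x^4 - 16*x^3 + 96*x^2 - 256*x + 256 = (x - 4)^4

Eigenvalues and multiplicities (the geometric multiplicity of λ is n − rank(A − λI), which equals the number of Jordan blocks for λ):
  λ = 4: algebraic multiplicity = 4, geometric multiplicity = 2

Determining the block sizes for each eigenvalue:
  λ = 4: with am = 4 and gm = 2, the partition is not yet determined (e.g. several partitions of 4 into 2 parts exist). Let N = A − (4)·I. Computing rank(N^1) = 2, rank(N^2) = 1, rank(N^3) = 0; the number of blocks of size ≥ j is rank(N^{j−1}) − rank(N^j), giving [2, 1, 1]. So we have 1 block(s) of size 3, 1 block(s) of size 1 → block sizes [3, 1]

Assembling the blocks gives a Jordan form
J =
  [4, 1, 0, 0]
  [0, 4, 1, 0]
  [0, 0, 4, 0]
  [0, 0, 0, 4]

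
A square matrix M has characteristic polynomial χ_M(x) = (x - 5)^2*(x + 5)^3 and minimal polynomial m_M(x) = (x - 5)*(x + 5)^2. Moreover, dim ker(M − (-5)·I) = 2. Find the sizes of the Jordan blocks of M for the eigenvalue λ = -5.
Block sizes for λ = -5: [2, 1]

Step 1 — from the characteristic polynomial, algebraic multiplicity of λ = -5 is 3. From dim ker(M − (-5)·I) = 2, there are exactly 2 Jordan blocks for λ = -5.
Step 2 — from the minimal polynomial, the factor (x + 5)^2 tells us the largest block for λ = -5 has size 2.
Step 3 — with total size 3, 2 blocks, and largest block 2, the block sizes (in nonincreasing order) are [2, 1].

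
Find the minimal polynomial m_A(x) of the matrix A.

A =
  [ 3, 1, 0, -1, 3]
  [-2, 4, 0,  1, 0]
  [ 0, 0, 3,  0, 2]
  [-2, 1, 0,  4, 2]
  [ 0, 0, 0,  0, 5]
x^4 - 16*x^3 + 94*x^2 - 240*x + 225

The characteristic polynomial is χ_A(x) = (x - 5)^2*(x - 3)^3, so the eigenvalues are known. The minimal polynomial is
  m_A(x) = Π_λ (x − λ)^{k_λ}
where k_λ is the size of the *largest* Jordan block for λ (equivalently, the smallest k with (A − λI)^k v = 0 for every generalised eigenvector v of λ).

  λ = 3: largest Jordan block has size 2, contributing (x − 3)^2
  λ = 5: largest Jordan block has size 2, contributing (x − 5)^2

So m_A(x) = (x - 5)^2*(x - 3)^2 = x^4 - 16*x^3 + 94*x^2 - 240*x + 225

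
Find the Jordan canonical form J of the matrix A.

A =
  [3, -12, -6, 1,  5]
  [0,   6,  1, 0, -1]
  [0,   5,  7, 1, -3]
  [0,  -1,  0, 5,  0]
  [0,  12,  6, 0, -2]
J_1(3) ⊕ J_3(4) ⊕ J_1(4)

The characteristic polynomial is
  det(x·I − A) = x^5 - 19*x^4 + 144*x^3 - 544*x^2 + 1024*x - 768 = (x - 4)^4*(x - 3)

Eigenvalues and multiplicities (the geometric multiplicity of λ is n − rank(A − λI), which equals the number of Jordan blocks for λ):
  λ = 3: algebraic multiplicity = 1, geometric multiplicity = 1
  λ = 4: algebraic multiplicity = 4, geometric multiplicity = 2

Determining the block sizes for each eigenvalue:
  λ = 3: one block (gm = 1), so the single block has size am = 1 → block sizes [1]
  λ = 4: with am = 4 and gm = 2, the partition is not yet determined (e.g. several partitions of 4 into 2 parts exist). Let N = A − (4)·I. Computing rank(N^1) = 3, rank(N^2) = 2, rank(N^3) = 1; the number of blocks of size ≥ j is rank(N^{j−1}) − rank(N^j), giving [2, 1, 1]. So we have 1 block(s) of size 3, 1 block(s) of size 1 → block sizes [3, 1]

Assembling the blocks gives a Jordan form
J =
  [3, 0, 0, 0, 0]
  [0, 4, 1, 0, 0]
  [0, 0, 4, 1, 0]
  [0, 0, 0, 4, 0]
  [0, 0, 0, 0, 4]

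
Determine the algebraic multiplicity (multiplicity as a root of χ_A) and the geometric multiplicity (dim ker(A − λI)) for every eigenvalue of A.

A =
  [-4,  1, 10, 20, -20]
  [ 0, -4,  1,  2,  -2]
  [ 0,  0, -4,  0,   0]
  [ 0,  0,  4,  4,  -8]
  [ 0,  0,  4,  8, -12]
λ = -4: alg = 5, geom = 3

Step 1 — factor the characteristic polynomial to read off the algebraic multiplicities:
  χ_A(x) = (x + 4)^5

Step 2 — compute geometric multiplicities via the rank-nullity identity g(λ) = n − rank(A − λI):
  rank(A − (-4)·I) = 2, so dim ker(A − (-4)·I) = n − 2 = 3

Summary:
  λ = -4: algebraic multiplicity = 5, geometric multiplicity = 3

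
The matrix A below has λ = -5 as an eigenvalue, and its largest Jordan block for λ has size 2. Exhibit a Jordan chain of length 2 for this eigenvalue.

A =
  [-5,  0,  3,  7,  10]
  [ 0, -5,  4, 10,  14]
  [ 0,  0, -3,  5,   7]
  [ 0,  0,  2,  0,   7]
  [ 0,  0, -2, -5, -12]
A Jordan chain for λ = -5 of length 2:
v_1 = (3, 4, 2, 2, -2)ᵀ
v_2 = (0, 0, 1, 0, 0)ᵀ

Let N = A − (-5)·I. We want v_2 with N^2 v_2 = 0 but N^1 v_2 ≠ 0; then v_{j-1} := N · v_j for j = 2, …, 2.

Pick v_2 = (0, 0, 1, 0, 0)ᵀ.
Then v_1 = N · v_2 = (3, 4, 2, 2, -2)ᵀ.

Sanity check: (A − (-5)·I) v_1 = (0, 0, 0, 0, 0)ᵀ = 0. ✓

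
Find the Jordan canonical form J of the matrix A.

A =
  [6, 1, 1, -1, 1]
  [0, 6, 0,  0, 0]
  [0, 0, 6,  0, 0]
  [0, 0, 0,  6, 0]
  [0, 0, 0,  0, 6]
J_2(6) ⊕ J_1(6) ⊕ J_1(6) ⊕ J_1(6)

The characteristic polynomial is
  det(x·I − A) = x^5 - 30*x^4 + 360*x^3 - 2160*x^2 + 6480*x - 7776 = (x - 6)^5

Eigenvalues and multiplicities (the geometric multiplicity of λ is n − rank(A − λI), which equals the number of Jordan blocks for λ):
  λ = 6: algebraic multiplicity = 5, geometric multiplicity = 4

Determining the block sizes for each eigenvalue:
  λ = 6: 4 blocks summing to 5 forces exactly one block of size 2 and the rest size 1 → block sizes [2, 1, 1, 1]

Assembling the blocks gives a Jordan form
J =
  [6, 1, 0, 0, 0]
  [0, 6, 0, 0, 0]
  [0, 0, 6, 0, 0]
  [0, 0, 0, 6, 0]
  [0, 0, 0, 0, 6]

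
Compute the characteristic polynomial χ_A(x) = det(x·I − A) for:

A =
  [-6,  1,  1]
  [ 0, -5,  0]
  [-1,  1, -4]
x^3 + 15*x^2 + 75*x + 125

Expanding det(x·I − A) (e.g. by cofactor expansion or by noting that A is similar to its Jordan form J, which has the same characteristic polynomial as A) gives
  χ_A(x) = x^3 + 15*x^2 + 75*x + 125
which factors as (x + 5)^3. The eigenvalues (with algebraic multiplicities) are λ = -5 with multiplicity 3.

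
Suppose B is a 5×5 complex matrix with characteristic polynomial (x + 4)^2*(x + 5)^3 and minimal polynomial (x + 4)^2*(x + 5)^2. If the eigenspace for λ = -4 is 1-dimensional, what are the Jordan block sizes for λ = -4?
Block sizes for λ = -4: [2]

Step 1 — from the characteristic polynomial, algebraic multiplicity of λ = -4 is 2. From dim ker(B − (-4)·I) = 1, there are exactly 1 Jordan blocks for λ = -4.
Step 2 — from the minimal polynomial, the factor (x + 4)^2 tells us the largest block for λ = -4 has size 2.
Step 3 — with total size 2, 1 blocks, and largest block 2, the block sizes (in nonincreasing order) are [2].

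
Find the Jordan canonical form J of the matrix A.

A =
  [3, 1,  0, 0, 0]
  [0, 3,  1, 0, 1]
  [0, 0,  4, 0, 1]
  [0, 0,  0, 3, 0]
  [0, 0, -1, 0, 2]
J_3(3) ⊕ J_1(3) ⊕ J_1(3)

The characteristic polynomial is
  det(x·I − A) = x^5 - 15*x^4 + 90*x^3 - 270*x^2 + 405*x - 243 = (x - 3)^5

Eigenvalues and multiplicities (the geometric multiplicity of λ is n − rank(A − λI), which equals the number of Jordan blocks for λ):
  λ = 3: algebraic multiplicity = 5, geometric multiplicity = 3

Determining the block sizes for each eigenvalue:
  λ = 3: with am = 5 and gm = 3, the partition is not yet determined (e.g. several partitions of 5 into 3 parts exist). Let N = A − (3)·I. Computing rank(N^1) = 2, rank(N^2) = 1, rank(N^3) = 0; the number of blocks of size ≥ j is rank(N^{j−1}) − rank(N^j), giving [3, 1, 1]. So we have 1 block(s) of size 3, 2 block(s) of size 1 → block sizes [3, 1, 1]

Assembling the blocks gives a Jordan form
J =
  [3, 1, 0, 0, 0]
  [0, 3, 1, 0, 0]
  [0, 0, 3, 0, 0]
  [0, 0, 0, 3, 0]
  [0, 0, 0, 0, 3]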